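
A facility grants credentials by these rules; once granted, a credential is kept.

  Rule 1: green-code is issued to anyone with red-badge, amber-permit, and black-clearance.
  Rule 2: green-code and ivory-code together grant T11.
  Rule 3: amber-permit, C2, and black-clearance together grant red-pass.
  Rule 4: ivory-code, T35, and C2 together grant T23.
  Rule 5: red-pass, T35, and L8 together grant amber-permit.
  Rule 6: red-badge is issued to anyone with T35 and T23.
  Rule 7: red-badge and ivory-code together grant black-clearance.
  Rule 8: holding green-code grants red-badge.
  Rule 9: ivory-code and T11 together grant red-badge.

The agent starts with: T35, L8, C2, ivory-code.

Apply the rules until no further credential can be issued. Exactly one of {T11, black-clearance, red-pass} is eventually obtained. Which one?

Holding ivory-code, T35, and C2 grants T23 (Rule 4).
Holding T35 and T23 grants red-badge (Rule 6).
Holding red-badge and ivory-code grants black-clearance (Rule 7).
T11 would need green-code and ivory-code (Rule 2), but green-code is never granted. red-pass would need amber-permit, C2, and black-clearance (Rule 3), but amber-permit is never granted.

black-clearance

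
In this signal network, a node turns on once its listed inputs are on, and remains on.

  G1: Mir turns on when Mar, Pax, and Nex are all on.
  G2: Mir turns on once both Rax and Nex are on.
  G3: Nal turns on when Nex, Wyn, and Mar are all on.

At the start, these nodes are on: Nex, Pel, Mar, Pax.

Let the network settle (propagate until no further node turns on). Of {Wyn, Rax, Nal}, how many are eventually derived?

0

No rule produces Wyn, and it is not given.
No rule produces Rax, and it is not given.
Nal would need Nex, Wyn, and Mar (G3), but Wyn never turns on.
None of the 3 are reached.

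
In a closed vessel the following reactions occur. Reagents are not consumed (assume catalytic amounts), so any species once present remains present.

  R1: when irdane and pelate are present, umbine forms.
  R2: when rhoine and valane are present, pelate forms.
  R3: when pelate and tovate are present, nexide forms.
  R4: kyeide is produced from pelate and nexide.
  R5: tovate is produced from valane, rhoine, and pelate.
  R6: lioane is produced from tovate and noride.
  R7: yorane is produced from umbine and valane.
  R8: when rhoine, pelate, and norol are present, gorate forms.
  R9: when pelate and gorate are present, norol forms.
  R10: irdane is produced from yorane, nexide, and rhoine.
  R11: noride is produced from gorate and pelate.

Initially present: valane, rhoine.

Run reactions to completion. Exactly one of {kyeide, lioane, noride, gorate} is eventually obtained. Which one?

rhoine and valane present → pelate forms (R2).
valane, rhoine, and pelate present → tovate forms (R5).
pelate and tovate present → nexide forms (R3).
pelate and nexide present → kyeide forms (R4).
noride would need gorate and pelate (R11), but gorate never forms. gorate would need rhoine, pelate, and norol (R8), but norol never forms. lioane would need tovate and noride (R6), but noride never forms.

kyeide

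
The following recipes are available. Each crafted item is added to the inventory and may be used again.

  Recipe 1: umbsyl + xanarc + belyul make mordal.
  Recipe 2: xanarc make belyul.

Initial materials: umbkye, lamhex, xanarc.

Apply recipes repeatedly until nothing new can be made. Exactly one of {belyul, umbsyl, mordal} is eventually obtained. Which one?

Using Recipe 2, xanarc makes belyul.
No rule produces umbsyl, and it is not given. mordal would need umbsyl, xanarc, and belyul (Recipe 1), but umbsyl is never obtained.

belyul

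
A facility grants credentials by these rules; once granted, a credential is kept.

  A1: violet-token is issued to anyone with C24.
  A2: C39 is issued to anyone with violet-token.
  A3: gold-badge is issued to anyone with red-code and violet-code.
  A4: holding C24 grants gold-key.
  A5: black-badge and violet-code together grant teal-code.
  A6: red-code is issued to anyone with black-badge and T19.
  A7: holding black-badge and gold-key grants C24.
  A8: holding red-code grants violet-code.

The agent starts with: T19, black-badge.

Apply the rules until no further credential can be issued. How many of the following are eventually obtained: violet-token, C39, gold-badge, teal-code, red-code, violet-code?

Holding black-badge and T19 grants red-code (A6).
Holding red-code grants violet-code (A8).
Holding red-code and violet-code grants gold-badge (A3).
Holding black-badge and violet-code grants teal-code (A5).
violet-token would need C24 (A1), but C24 is never granted.
C39 would need violet-token (A2), but violet-token is never granted.
gold-badge: reached.
teal-code: reached.
red-code: reached.
violet-code: reached.
Reached: gold-badge, teal-code, red-code, and violet-code — 4 of the 6.

4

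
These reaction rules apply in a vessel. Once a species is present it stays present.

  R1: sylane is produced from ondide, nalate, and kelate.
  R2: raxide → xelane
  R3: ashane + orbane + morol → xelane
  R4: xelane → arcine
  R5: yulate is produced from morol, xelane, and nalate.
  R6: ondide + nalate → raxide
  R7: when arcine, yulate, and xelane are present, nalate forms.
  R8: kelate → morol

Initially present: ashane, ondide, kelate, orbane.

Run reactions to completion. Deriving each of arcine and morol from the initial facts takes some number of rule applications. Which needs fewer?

morol

morol: kelate present → morol forms (R8). [1 rule application]
arcine: kelate present → morol forms (R8). ashane, orbane, and morol present → xelane forms (R3). xelane present → arcine forms (R4). [3 rule applications]
morol needs fewer.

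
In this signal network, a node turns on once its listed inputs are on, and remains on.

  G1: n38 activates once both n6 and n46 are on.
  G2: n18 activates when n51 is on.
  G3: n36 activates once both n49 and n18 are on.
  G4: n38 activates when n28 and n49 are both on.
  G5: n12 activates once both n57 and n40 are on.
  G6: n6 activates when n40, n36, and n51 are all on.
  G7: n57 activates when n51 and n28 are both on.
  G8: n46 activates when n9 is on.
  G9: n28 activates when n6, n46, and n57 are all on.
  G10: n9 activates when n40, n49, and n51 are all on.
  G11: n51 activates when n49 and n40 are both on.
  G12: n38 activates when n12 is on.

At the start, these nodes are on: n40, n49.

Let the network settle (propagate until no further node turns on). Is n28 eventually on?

No

n28 would need n6, n46, and n57 (G9), but n57 never turns on.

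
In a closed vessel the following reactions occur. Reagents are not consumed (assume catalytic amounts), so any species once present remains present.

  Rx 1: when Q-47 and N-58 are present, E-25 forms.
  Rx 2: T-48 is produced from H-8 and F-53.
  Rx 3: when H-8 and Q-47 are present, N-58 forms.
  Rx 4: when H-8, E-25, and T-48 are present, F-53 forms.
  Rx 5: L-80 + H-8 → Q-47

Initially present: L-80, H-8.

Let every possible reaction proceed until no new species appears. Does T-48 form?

T-48 would need H-8 and F-53 (Rx 2), but F-53 never forms.

No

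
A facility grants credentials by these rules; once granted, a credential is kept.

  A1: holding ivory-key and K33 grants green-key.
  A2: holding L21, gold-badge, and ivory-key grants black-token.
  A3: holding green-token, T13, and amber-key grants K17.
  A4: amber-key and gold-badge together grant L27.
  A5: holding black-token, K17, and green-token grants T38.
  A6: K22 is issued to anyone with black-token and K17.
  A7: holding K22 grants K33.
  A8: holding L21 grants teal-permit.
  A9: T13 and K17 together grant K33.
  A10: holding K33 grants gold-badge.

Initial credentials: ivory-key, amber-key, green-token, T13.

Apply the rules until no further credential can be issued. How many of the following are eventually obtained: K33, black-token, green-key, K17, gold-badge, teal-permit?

Holding green-token, T13, and amber-key grants K17 (A3).
Holding T13 and K17 grants K33 (A9).
Holding ivory-key and K33 grants green-key (A1).
Holding K33 grants gold-badge (A10).
K33: reached.
black-token would need L21, gold-badge, and ivory-key (A2), but L21 is never granted.
green-key: reached.
K17: reached.
gold-badge: reached.
teal-permit would need L21 (A8), but L21 is never granted.
Reached: K33, green-key, K17, and gold-badge — 4 of the 6.

4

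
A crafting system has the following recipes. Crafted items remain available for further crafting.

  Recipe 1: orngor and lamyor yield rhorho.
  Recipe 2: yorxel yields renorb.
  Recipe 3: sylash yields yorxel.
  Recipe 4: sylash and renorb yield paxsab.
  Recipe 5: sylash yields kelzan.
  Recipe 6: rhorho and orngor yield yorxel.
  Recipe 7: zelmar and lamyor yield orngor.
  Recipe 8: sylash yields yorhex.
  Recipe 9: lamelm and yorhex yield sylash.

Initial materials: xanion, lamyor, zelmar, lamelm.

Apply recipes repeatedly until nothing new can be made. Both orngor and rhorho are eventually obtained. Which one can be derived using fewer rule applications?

orngor

orngor: zelmar and lamyor → orngor (Recipe 7). [1 rule application]
rhorho: zelmar and lamyor → orngor (Recipe 7). orngor and lamyor → rhorho (Recipe 1). [2 rule applications]
orngor needs fewer.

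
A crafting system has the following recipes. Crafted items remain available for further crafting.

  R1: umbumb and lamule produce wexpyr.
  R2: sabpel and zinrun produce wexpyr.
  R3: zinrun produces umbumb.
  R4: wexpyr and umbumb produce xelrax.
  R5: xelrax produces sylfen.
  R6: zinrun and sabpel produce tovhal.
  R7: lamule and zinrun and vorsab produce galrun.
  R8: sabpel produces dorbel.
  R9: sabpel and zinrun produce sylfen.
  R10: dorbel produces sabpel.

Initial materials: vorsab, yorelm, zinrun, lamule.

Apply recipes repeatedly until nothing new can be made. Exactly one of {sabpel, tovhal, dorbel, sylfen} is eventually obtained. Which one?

sylfen

Using R3, zinrun makes umbumb.
Using R1, umbumb and lamule make wexpyr.
Using R4, wexpyr and umbumb make xelrax.
Using R5, xelrax makes sylfen.
sabpel would need dorbel (R10), but dorbel is never obtained. tovhal would need zinrun and sabpel (R6), but sabpel is never obtained. dorbel would need sabpel (R8), but sabpel is never obtained.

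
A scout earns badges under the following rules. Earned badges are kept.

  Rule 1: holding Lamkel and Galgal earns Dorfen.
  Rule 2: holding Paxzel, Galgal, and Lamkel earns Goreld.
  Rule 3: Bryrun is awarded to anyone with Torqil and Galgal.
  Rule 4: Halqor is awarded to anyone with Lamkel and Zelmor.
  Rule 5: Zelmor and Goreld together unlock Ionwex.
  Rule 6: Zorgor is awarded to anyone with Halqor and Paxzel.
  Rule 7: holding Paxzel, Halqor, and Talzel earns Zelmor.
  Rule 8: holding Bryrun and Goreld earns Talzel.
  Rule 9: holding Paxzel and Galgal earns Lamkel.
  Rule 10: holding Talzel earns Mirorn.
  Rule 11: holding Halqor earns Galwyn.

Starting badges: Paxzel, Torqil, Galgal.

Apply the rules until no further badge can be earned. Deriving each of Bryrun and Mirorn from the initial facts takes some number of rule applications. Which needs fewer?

Bryrun

Bryrun: With Torqil and Galgal, Bryrun is earned (Rule 3). [1 rule application]
Mirorn: With Torqil and Galgal, Bryrun is earned (Rule 3). With Paxzel and Galgal, Lamkel is earned (Rule 9). With Paxzel, Galgal, and Lamkel, Goreld is earned (Rule 2). With Bryrun and Goreld, Talzel is earned (Rule 8). With Talzel, Mirorn is earned (Rule 10). [5 rule applications]
Bryrun needs fewer.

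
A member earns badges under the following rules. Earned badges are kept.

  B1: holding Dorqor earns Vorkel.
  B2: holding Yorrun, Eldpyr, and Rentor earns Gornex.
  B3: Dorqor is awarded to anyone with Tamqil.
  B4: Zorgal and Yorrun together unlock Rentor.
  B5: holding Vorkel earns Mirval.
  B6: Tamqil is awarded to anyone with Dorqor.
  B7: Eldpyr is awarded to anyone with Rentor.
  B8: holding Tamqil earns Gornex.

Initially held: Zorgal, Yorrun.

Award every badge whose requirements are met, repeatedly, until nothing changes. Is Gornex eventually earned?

With Zorgal and Yorrun, Rentor is earned (B4).
With Rentor, Eldpyr is earned (B7).
With Yorrun, Eldpyr, and Rentor, Gornex is earned (B2).

Yes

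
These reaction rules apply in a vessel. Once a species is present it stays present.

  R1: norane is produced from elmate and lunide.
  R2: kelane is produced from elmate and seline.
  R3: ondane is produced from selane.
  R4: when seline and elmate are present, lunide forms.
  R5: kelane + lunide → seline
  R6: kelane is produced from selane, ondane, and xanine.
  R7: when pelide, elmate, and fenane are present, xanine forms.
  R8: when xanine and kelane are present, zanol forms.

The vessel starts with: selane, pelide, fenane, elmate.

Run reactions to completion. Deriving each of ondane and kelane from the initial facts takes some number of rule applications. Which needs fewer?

ondane

ondane: selane present → ondane forms (R3). [1 rule application]
kelane: pelide, elmate, and fenane present → xanine forms (R7). selane present → ondane forms (R3). selane, ondane, and xanine present → kelane forms (R6). [3 rule applications]
ondane needs fewer.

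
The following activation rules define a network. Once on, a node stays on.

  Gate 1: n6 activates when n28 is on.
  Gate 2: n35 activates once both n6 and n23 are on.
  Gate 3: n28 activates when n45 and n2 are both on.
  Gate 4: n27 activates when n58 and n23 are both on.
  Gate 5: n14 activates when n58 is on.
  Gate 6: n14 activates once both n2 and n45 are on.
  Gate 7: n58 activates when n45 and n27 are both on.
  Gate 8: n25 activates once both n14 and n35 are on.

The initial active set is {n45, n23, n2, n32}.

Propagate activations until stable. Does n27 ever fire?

n27 would need n58 and n23 (Gate 4), but n58 never turns on.

No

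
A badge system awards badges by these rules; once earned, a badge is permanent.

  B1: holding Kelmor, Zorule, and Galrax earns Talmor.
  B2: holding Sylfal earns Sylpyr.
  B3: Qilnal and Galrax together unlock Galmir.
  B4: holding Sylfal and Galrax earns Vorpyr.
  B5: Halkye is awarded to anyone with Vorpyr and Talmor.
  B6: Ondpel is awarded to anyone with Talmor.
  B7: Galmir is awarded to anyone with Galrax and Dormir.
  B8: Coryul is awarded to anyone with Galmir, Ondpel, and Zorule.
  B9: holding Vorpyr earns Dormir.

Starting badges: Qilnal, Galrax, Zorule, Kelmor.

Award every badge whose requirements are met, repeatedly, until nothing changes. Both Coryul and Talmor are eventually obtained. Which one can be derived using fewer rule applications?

Talmor

Talmor: With Kelmor, Zorule, and Galrax, Talmor is earned (B1). [1 rule application]
Coryul: With Kelmor, Zorule, and Galrax, Talmor is earned (B1). With Qilnal and Galrax, Galmir is earned (B3). With Talmor, Ondpel is earned (B6). With Galmir, Ondpel, and Zorule, Coryul is earned (B8). [4 rule applications]
Talmor needs fewer.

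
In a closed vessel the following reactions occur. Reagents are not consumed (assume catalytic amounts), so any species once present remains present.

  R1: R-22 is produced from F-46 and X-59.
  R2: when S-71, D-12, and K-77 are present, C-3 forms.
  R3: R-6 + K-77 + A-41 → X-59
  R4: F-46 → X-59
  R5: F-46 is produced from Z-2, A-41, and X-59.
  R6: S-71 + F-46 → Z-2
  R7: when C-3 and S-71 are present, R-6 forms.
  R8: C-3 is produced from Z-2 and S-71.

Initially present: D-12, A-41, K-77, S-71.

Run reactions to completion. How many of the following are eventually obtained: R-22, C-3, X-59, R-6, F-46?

3

S-71, D-12, and K-77 present → C-3 forms (R2).
C-3 and S-71 present → R-6 forms (R7).
R-6, K-77, and A-41 present → X-59 forms (R3).
R-22 would need F-46 and X-59 (R1), but F-46 never forms.
C-3: reached.
X-59: reached.
R-6: reached.
F-46 would need Z-2, A-41, and X-59 (R5), but Z-2 never forms.
Reached: C-3, X-59, and R-6 — 3 of the 5.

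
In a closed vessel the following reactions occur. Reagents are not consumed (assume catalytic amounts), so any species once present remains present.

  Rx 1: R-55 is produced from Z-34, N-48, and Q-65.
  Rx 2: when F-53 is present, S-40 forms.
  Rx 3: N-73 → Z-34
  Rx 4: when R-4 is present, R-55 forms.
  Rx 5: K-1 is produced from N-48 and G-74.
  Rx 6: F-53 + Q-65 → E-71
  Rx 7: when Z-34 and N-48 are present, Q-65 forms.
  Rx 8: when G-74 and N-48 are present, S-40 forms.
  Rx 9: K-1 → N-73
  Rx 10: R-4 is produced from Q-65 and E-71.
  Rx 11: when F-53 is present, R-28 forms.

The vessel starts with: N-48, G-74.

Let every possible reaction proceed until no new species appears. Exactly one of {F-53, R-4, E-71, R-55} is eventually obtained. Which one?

R-55

N-48 and G-74 present → K-1 forms (Rx 5).
K-1 present → N-73 forms (Rx 9).
N-73 present → Z-34 forms (Rx 3).
Z-34 and N-48 present → Q-65 forms (Rx 7).
Z-34, N-48, and Q-65 present → R-55 forms (Rx 1).
E-71 would need F-53 and Q-65 (Rx 6), but F-53 never forms. No rule produces F-53, and it is not given. R-4 would need Q-65 and E-71 (Rx 10), but E-71 never forms.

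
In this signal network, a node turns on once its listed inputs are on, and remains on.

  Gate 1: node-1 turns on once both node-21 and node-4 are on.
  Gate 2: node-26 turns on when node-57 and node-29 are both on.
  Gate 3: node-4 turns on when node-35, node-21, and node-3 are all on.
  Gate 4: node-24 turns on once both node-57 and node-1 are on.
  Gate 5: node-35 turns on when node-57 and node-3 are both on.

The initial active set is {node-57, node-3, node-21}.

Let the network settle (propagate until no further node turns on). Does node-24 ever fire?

Yes

Gate 5: node-57 and node-3 on → node-35 on.
node-35, node-21, and node-3 are on, so node-4 turns on (Gate 3).
node-21 and node-4 are on, so node-1 turns on (Gate 1).
node-57 and node-1 are on, so node-24 turns on (Gate 4).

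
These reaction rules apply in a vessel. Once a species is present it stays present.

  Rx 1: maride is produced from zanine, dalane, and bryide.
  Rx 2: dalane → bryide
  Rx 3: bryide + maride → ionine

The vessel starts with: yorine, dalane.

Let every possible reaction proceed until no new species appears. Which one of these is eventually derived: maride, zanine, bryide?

bryide

dalane present → bryide forms (Rx 2).
No rule produces zanine, and it is not given. maride would need zanine, dalane, and bryide (Rx 1), but zanine never forms.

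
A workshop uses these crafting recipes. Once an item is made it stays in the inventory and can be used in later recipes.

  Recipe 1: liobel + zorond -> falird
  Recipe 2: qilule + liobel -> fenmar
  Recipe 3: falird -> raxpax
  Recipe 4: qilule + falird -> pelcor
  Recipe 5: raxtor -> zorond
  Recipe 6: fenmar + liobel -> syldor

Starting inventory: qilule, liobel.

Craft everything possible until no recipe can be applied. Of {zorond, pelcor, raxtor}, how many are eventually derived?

0

zorond would need raxtor (Recipe 5), but raxtor is never obtained.
pelcor would need qilule and falird (Recipe 4), but falird is never obtained.
No rule produces raxtor, and it is not given.
None of the 3 are reached.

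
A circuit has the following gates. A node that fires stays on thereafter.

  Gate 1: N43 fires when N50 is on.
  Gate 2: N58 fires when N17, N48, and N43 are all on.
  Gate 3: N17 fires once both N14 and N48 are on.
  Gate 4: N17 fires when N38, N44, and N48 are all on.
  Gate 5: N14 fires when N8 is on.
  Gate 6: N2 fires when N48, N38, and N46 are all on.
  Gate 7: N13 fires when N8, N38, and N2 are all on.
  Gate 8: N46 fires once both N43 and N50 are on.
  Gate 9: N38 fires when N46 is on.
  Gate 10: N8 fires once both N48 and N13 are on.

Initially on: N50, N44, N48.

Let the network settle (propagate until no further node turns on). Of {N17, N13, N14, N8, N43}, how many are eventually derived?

N50 is on, so N43 fires (Gate 1).
Gate 8: N43 and N50 on → N46 on.
Gate 9: N46 on → N38 on.
Gate 4: N38, N44, and N48 on → N17 on.
N17: reached.
N13 would need N8, N38, and N2 (Gate 7), but N8 never turns on.
N14 would need N8 (Gate 5), but N8 never turns on.
N8 would need N48 and N13 (Gate 10), but N13 never turns on.
N43: reached.
Reached: N17 and N43 — 2 of the 5.

2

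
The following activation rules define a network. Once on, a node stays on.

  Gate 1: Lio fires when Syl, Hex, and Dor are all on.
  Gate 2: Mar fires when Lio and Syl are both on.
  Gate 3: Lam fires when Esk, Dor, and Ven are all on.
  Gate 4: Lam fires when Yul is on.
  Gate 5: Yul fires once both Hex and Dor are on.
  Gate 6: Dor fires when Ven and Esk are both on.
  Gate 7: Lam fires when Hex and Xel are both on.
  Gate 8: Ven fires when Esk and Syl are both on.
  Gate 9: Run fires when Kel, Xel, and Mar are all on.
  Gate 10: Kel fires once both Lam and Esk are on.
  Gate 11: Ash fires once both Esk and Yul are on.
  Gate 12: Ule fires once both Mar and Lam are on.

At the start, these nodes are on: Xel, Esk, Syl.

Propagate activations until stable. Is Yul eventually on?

Yul would need Hex and Dor (Gate 5), but Hex never turns on.

No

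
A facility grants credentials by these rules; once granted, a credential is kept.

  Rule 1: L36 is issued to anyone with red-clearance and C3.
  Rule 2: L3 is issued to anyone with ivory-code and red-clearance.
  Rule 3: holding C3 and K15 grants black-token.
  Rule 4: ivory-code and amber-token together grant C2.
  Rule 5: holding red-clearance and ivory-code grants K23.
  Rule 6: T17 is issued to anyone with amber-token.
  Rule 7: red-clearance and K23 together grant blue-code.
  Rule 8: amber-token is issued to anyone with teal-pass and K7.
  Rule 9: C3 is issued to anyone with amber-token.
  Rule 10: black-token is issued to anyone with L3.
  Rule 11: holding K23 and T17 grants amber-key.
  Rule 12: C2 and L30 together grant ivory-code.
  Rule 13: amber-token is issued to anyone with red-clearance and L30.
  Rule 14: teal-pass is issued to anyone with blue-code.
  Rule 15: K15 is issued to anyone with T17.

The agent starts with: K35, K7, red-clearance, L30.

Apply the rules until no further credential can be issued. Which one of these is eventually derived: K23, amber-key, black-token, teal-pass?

Holding red-clearance and L30 grants amber-token (Rule 13).
Holding amber-token grants C3 (Rule 9).
Holding amber-token grants T17 (Rule 6).
Holding T17 grants K15 (Rule 15).
Holding C3 and K15 grants black-token (Rule 3).
amber-key would need K23 and T17 (Rule 11), but K23 is never granted. teal-pass would need blue-code (Rule 14), but blue-code is never granted. K23 would need red-clearance and ivory-code (Rule 5), but ivory-code is never granted.

black-token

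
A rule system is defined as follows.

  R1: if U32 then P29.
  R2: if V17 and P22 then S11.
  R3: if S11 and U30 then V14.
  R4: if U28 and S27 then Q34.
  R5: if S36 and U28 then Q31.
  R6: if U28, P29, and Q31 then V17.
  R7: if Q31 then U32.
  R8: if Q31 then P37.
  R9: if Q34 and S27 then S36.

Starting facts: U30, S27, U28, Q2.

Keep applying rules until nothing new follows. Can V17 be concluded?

From U28 and S27, R4 gives Q34.
From Q34 and S27, R9 gives S36.
S36 and U28 hold, so Q31 follows (R5).
From Q31, R7 gives U32.
U32 holds, so P29 follows (R1).
U28, P29, and Q31 hold, so V17 follows (R6).

Yes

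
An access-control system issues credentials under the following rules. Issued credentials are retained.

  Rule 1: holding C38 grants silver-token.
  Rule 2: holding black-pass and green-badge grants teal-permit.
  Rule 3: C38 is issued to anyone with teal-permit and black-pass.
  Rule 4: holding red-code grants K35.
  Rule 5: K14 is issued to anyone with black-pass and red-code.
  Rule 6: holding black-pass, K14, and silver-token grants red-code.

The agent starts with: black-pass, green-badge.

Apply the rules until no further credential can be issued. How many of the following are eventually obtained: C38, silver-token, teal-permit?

3

Holding black-pass and green-badge grants teal-permit (Rule 2).
Holding teal-permit and black-pass grants C38 (Rule 3).
Holding C38 grants silver-token (Rule 1).
C38: reached.
silver-token: reached.
teal-permit: reached.
All 3 are reached.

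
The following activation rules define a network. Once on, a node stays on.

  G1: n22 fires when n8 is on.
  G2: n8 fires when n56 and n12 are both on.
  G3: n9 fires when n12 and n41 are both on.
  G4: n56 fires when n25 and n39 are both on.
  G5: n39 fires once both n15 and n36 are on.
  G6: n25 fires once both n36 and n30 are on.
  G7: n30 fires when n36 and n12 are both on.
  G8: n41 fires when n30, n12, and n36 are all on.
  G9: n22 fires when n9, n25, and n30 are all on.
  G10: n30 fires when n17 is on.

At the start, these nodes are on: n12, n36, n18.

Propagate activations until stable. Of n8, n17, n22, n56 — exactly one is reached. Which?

n22

n36 and n12 are on, so n30 fires (G7).
n36 and n30 are on, so n25 fires (G6).
n30, n12, and n36 are on, so n41 fires (G8).
G3: n12 and n41 on → n9 on.
n9, n25, and n30 are on, so n22 fires (G9).
n56 would need n25 and n39 (G4), but n39 never turns on. No rule produces n17, and it is not given. n8 would need n56 and n12 (G2), but n56 never turns on.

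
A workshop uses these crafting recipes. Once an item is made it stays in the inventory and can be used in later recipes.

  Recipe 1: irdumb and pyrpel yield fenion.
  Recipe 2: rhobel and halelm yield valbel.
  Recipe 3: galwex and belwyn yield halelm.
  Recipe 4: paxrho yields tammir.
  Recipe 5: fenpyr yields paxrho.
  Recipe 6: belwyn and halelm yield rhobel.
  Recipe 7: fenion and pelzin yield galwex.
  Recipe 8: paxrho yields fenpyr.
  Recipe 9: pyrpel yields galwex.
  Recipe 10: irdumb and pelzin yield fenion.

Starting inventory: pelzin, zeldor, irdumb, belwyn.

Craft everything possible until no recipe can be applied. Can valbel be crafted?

Yes

irdumb and pelzin → fenion (Recipe 10).
Using Recipe 7, fenion and pelzin make galwex.
galwex and belwyn → halelm (Recipe 3).
Using Recipe 6, belwyn and halelm make rhobel.
rhobel and halelm → valbel (Recipe 2).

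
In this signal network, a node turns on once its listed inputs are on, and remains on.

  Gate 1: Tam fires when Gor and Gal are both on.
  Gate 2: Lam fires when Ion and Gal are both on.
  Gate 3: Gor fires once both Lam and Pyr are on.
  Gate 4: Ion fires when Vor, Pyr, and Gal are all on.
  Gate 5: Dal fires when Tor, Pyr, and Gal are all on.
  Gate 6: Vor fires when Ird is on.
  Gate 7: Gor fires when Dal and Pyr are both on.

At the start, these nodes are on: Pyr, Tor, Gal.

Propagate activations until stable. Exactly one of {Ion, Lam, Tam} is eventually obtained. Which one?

Tor, Pyr, and Gal are on, so Dal fires (Gate 5).
Gate 7: Dal and Pyr on → Gor on.
Gor and Gal are on, so Tam fires (Gate 1).
Ion would need Vor, Pyr, and Gal (Gate 4), but Vor never turns on. Lam would need Ion and Gal (Gate 2), but Ion never turns on.

Tam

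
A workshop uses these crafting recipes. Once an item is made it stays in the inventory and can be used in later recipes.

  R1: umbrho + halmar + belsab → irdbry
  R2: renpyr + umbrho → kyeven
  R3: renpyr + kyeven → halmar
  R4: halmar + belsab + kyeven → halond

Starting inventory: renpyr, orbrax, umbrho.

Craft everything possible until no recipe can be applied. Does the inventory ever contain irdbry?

No

irdbry would need umbrho, halmar, and belsab (R1), but belsab is never obtained.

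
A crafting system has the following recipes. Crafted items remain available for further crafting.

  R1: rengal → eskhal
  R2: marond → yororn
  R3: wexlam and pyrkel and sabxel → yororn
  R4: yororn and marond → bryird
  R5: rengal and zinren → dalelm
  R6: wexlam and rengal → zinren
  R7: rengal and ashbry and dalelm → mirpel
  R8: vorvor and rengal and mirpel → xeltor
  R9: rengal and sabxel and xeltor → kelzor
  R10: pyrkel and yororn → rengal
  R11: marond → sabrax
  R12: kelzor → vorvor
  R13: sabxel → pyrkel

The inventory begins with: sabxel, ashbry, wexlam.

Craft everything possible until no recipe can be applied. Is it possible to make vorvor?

No

vorvor would need kelzor (R12), but kelzor is never obtained.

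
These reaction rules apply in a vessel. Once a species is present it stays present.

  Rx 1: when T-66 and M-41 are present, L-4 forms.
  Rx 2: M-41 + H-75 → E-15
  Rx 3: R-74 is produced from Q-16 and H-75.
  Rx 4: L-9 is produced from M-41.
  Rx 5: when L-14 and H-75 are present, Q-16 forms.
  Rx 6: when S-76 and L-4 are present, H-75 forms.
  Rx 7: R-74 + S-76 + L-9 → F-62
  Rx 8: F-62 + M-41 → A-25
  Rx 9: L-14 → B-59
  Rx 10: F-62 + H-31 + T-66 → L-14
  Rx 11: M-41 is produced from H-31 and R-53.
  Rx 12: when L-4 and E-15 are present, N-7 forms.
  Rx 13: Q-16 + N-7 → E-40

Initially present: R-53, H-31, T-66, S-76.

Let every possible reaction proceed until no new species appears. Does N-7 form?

Yes

H-31 and R-53 present → M-41 forms (Rx 11).
T-66 and M-41 present → L-4 forms (Rx 1).
S-76 and L-4 present → H-75 forms (Rx 6).
M-41 and H-75 present → E-15 forms (Rx 2).
L-4 and E-15 present → N-7 forms (Rx 12).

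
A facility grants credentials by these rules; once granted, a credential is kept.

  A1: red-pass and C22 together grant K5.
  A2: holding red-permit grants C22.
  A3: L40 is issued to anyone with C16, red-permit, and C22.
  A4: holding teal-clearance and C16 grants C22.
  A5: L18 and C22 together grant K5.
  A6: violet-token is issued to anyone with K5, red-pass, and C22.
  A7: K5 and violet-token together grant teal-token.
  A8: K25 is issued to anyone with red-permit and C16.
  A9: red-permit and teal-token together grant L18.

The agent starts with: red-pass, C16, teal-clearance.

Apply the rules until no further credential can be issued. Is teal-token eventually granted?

Holding teal-clearance and C16 grants C22 (A4).
Holding red-pass and C22 grants K5 (A1).
Holding K5, red-pass, and C22 grants violet-token (A6).
Holding K5 and violet-token grants teal-token (A7).

Yes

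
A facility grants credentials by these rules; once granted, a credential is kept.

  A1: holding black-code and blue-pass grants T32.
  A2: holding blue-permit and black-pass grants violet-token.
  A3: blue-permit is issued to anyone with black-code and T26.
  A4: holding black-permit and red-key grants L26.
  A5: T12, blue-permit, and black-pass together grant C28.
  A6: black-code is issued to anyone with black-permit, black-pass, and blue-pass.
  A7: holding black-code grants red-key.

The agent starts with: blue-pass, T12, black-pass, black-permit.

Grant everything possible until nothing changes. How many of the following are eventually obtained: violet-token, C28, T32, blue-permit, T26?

1

Holding black-permit, black-pass, and blue-pass grants black-code (A6).
Holding black-code and blue-pass grants T32 (A1).
violet-token would need blue-permit and black-pass (A2), but blue-permit is never granted.
C28 would need T12, blue-permit, and black-pass (A5), but blue-permit is never granted.
T32: reached.
blue-permit would need black-code and T26 (A3), but T26 is never granted.
No rule produces T26, and it is not given.
Reached: T32 — 1 of the 5.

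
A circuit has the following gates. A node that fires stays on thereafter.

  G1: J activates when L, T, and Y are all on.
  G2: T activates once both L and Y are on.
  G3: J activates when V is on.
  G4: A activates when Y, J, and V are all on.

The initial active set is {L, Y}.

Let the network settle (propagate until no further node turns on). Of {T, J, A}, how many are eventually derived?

2

L and Y are on, so T activates (G2).
G1: L, T, and Y on → J on.
T: reached.
J: reached.
A would need Y, J, and V (G4), but V never turns on.
Reached: T and J — 2 of the 3.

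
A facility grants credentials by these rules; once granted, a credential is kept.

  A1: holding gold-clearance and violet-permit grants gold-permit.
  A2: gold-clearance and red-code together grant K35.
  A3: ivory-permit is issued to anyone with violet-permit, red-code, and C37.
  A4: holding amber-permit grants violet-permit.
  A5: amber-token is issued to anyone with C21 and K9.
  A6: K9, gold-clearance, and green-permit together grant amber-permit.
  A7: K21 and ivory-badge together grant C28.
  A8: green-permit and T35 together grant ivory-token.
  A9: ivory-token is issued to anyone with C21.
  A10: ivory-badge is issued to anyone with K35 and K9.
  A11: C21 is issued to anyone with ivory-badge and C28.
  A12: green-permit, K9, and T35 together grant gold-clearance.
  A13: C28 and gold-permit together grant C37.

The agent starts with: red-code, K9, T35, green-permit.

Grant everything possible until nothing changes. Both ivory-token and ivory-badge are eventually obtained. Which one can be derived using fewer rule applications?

ivory-token: Holding green-permit and T35 grants ivory-token (A8). [1 rule application]
ivory-badge: Holding green-permit, K9, and T35 grants gold-clearance (A12). Holding gold-clearance and red-code grants K35 (A2). Holding K35 and K9 grants ivory-badge (A10). [3 rule applications]
ivory-token needs fewer.

ivory-token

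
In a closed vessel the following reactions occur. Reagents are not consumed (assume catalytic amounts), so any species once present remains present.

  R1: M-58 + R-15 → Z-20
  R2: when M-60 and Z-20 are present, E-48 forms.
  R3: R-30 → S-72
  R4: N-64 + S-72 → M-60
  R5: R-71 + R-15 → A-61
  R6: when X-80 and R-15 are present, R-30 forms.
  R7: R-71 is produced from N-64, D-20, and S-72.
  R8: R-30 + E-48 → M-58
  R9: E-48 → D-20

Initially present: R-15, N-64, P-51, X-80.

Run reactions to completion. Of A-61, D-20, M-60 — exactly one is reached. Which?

M-60

X-80 and R-15 present → R-30 forms (R6).
R-30 present → S-72 forms (R3).
N-64 and S-72 present → M-60 forms (R4).
A-61 would need R-71 and R-15 (R5), but R-71 never forms. D-20 would need E-48 (R9), but E-48 never forms.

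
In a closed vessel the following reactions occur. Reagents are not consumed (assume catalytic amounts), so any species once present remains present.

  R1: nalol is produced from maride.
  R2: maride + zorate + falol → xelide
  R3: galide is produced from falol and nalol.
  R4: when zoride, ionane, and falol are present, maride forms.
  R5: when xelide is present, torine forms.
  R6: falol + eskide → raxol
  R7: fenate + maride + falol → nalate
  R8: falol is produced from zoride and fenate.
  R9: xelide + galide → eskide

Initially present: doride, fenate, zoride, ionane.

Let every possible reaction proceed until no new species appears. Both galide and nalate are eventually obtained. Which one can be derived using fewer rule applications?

nalate: zoride and fenate present → falol forms (R8). zoride, ionane, and falol present → maride forms (R4). fenate, maride, and falol present → nalate forms (R7). [3 rule applications]
galide: zoride and fenate present → falol forms (R8). zoride, ionane, and falol present → maride forms (R4). maride present → nalol forms (R1). falol and nalol present → galide forms (R3). [4 rule applications]
nalate needs fewer.

nalate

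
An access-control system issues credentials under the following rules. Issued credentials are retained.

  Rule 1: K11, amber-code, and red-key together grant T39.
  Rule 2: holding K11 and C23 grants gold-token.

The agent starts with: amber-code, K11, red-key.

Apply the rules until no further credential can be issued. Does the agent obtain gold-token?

No

gold-token would need K11 and C23 (Rule 2), but C23 is never granted.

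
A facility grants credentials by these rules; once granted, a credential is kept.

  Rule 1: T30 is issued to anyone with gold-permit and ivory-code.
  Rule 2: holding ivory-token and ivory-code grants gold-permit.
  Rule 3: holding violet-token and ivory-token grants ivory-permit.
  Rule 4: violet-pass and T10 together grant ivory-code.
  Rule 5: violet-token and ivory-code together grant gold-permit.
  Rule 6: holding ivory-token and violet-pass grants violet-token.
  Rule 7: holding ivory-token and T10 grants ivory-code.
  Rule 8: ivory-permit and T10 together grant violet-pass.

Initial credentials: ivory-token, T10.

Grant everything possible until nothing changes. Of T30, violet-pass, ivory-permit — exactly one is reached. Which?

Holding ivory-token and T10 grants ivory-code (Rule 7).
Holding ivory-token and ivory-code grants gold-permit (Rule 2).
Holding gold-permit and ivory-code grants T30 (Rule 1).
ivory-permit would need violet-token and ivory-token (Rule 3), but violet-token is never granted. violet-pass would need ivory-permit and T10 (Rule 8), but ivory-permit is never granted.

T30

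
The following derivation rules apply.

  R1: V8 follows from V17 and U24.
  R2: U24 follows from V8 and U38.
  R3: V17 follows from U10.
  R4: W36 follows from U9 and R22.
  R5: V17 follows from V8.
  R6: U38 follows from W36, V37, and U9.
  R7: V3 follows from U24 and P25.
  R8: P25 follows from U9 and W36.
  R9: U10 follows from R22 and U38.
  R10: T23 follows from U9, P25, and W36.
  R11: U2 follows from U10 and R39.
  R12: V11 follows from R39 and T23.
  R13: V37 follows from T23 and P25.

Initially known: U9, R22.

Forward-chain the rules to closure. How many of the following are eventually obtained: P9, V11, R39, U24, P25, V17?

From U9 and R22, R4 gives W36.
U9 and W36 hold, so P25 follows (R8).
U9, P25, and W36 hold, so T23 follows (R10).
T23 and P25 hold, so V37 follows (R13).
From W36, V37, and U9, R6 gives U38.
From R22 and U38, R9 gives U10.
From U10, R3 gives V17.
No rule produces P9, and it is not given.
V11 would need R39 and T23 (R12), but R39 is never established.
No rule produces R39, and it is not given.
U24 would need V8 and U38 (R2), but V8 is never established.
P25: reached.
V17: reached.
Reached: P25 and V17 — 2 of the 6.

2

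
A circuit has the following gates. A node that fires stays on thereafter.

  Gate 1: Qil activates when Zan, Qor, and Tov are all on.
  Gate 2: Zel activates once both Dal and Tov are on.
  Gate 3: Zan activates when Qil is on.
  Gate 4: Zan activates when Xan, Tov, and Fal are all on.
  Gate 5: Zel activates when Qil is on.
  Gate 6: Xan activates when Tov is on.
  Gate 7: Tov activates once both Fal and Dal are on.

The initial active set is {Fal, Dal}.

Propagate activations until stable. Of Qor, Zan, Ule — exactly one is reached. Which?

Gate 7: Fal and Dal on → Tov on.
Tov is on, so Xan activates (Gate 6).
Xan, Tov, and Fal are on, so Zan activates (Gate 4).
No rule produces Qor, and it is not given. No rule produces Ule, and it is not given.

Zan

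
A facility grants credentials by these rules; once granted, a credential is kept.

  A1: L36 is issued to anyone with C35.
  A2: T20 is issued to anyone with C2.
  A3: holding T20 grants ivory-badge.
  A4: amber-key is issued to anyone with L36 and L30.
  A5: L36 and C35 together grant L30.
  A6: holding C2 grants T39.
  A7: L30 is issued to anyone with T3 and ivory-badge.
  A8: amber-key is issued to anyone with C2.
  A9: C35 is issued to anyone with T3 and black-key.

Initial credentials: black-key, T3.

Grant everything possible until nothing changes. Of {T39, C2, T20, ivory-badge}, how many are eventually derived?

0

T39 would need C2 (A6), but C2 is never granted.
No rule produces C2, and it is not given.
T20 would need C2 (A2), but C2 is never granted.
ivory-badge would need T20 (A3), but T20 is never granted.
None of the 4 are reached.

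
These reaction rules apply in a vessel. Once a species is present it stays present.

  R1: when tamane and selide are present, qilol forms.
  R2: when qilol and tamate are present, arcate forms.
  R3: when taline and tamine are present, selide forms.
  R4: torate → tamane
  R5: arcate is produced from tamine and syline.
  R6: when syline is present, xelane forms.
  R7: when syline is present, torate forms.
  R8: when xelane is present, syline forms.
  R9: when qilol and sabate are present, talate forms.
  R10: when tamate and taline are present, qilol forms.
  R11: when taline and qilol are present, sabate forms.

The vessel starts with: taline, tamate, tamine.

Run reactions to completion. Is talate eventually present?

Yes

tamate and taline present → qilol forms (R10).
taline and qilol present → sabate forms (R11).
qilol and sabate present → talate forms (R9).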